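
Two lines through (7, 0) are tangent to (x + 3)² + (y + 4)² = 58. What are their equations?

Let a tangent through (7, 0) have slope m. Its distance from (−3, −4) must equal √58:
(−10m − (−4))² = 58(m² + 1)
21m² − 40m − 21 = 0, so m = −3/7 or m = 7/3.
With m = −3/7: 3x + 7y = 21. With m = 7/3: 7x − 3y = 49.

3x + 7y = 21 and 7x − 3y = 49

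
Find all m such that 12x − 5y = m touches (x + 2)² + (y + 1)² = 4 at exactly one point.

m = −45 or m = 7

The line touches the circle iff its distance from (−2, −1) is 2:
|12·(−2) − 5·(−1) − m| / √169 = 2
|m − (−19)| = 2·13, so m = 7 or m = −45.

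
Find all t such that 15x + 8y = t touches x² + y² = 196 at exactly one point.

t = −238 or t = 238

The line touches the circle iff its distance from (0, 0) is 14:
|15·0 + 8·0 − t| / √289 = 14
|t| = 14·17, so t = 238 or t = −238.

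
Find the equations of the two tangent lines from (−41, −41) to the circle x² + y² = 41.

5x − 4y = −41 and 4x − 5y = 41

Let a tangent through (−41, −41) have slope m. Its distance from (0, 0) must equal √41:
(41m − (41))² = 41(m² + 1)
20m² − 41m + 20 = 0, so m = 5/4 or m = 4/5.
With m = 5/4: 5x − 4y = −41. With m = 4/5: 4x − 5y = 41.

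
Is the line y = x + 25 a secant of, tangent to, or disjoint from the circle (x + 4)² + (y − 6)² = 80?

Centre (−4, 6), r² = 80. Distance² from centre to line = (15)²/2 = 225/2.
Since d² > r², the line lies outside the circle.

disjoint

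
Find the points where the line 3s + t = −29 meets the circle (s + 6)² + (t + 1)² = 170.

(−13, 10) and (−5, −14)

Substitute t = −3s − 29:
10s² + 180s + 650 = 0  ⟹  s² + 18s + 65 = 0
s = −5 or s = −13, giving (−5, −14) and (−13, 10).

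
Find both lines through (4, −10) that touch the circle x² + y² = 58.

7x − 3y = 58 and 3x + 7y = −58

Write the tangent as mx − y + (−10 − m·(4)) = 0 and set its distance from the centre to √58:
(−4m − (10))² = 58(m² + 1)
21m² − 40m − 21 = 0, so m = 7/3 or m = −3/7.
With m = 7/3: 7x − 3y = 58. With m = −3/7: 3x + 7y = −58.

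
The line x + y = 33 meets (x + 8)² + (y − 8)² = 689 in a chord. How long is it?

Centre (−8, 8), r² = 689. Perpendicular distance d from centre to line = |−33| / √2 = 33/√2.
Chord = 2√(r² − d²) = 2·√(289/2) = 17√2.

17√2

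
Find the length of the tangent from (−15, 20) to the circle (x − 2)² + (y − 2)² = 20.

The centre is (2, 2) and r = 2√5. The square of the distance from P to the centre is 289 + 324 = 613.
Power of the point: PT² = |PO|² − r² = 593, so PT = √593.

√593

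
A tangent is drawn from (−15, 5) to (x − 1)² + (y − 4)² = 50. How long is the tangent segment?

With centre O = (1, 4), |OP|² = 257 and r² = 50.
By the tangent–radius right angle, tangent length = √(|PO|² − r²) = √207 = 3√23.

3√23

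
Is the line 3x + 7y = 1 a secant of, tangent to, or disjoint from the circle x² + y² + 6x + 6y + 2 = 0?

disjoint

Substituting the line into the circle gives 58x² + 162x + 141 = 0.
Discriminant = (162)² − 4·58·(141) = −6468 < 0.
No real roots: the line does not meet the circle.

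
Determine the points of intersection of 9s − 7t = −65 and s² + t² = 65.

Express t = (65 + 9s)/7 and substitute into the circle:
130s² + 1170s + 1040 = 0  ⟹  s² + 9s + 8 = 0
s = −1 or s = −8, giving (−1, 8) and (−8, −1).

(−8, −1) and (−1, 8)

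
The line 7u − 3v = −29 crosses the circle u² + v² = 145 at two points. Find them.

From the line, v = (29 + 7u)/3. Substituting:
58u² + 406u − 464 = 0  ⟹  u² + 7u − 8 = 0
u = 1 or u = −8, giving (1, 12) and (−8, −9).

(−8, −9) and (1, 12)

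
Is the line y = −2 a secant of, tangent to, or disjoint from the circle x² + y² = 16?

secant

d² = (0·0 + 1·0 − (−2))² = 4; r² = 16.
Since d² < r², the line cuts the circle twice.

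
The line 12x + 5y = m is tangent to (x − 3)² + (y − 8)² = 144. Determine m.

The line touches the circle iff its distance from (3, 8) is 12:
|12·3 + 5·8 − m| / √169 = 12
|m − (76)| = 12·13, so m = 232 or m = −80.

m = −80 or m = 232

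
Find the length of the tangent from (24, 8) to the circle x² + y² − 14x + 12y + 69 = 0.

The centre is (7, −6) and r = 4. The square of the distance from P to the centre is 289 + 196 = 485.
Power of the point: PT² = |PO|² − r² = 469, so PT = √469.

√469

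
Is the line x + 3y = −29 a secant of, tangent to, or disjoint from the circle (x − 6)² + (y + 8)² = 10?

disjoint

Centre (6, −8), r² = 10. Distance² from centre to line = (11)²/10 = 121/10.
Since d² > r², the line lies outside the circle.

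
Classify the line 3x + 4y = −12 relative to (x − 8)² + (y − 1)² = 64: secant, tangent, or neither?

tangent

Substituting the line into the circle gives 25x² − 160x + 256 = 0.
Δ = 25600 − 25600 = 0.
A repeated root: the line is tangent.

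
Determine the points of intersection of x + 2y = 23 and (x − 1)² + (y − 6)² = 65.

From the line, y = (23 − x)/2. Substituting:
5x² − 30x − 135 = 0  ⟹  x² − 6x − 27 = 0
x = 9 or x = −3, giving (9, 7) and (−3, 13).

(−3, 13) and (9, 7)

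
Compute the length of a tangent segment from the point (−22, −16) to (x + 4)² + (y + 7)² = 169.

The centre is (−4, −7) and r = 13. The square of the distance from P to the centre is 324 + 81 = 405.
Power of the point: PT² = |PO|² − r² = 236, so PT = 2√59.

2√59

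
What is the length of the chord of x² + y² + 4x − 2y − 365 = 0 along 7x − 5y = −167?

Centre (−2, 1), r² = 370. Perpendicular distance d from centre to line = |148| / √74 = 148/√74.
Chord = 2√(r² − d²) = 2·√(74) = 2√74.

2√74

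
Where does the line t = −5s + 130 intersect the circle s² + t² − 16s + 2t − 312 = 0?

(24, 10) and (27, −5)

From the line, t = −5s + 130. Substituting:
26s² − 1326s + 16848 = 0  ⟹  s² − 51s + 648 = 0
s = 27 or s = 24, giving (27, −5) and (24, 10).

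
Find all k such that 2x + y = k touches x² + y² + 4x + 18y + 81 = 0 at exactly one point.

For a tangent, require d(centre, line) = r = 2.
|2·(−2) + 1·(−9) − k| / √5 = 2
|k − (−13)| = 2√5.

k = −13 ± 2√5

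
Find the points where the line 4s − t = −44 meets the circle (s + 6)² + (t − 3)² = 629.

(−16, −20) and (−4, 28)

Substitute t = 4s + 44:
17s² + 340s + 1088 = 0  ⟹  s² + 20s + 64 = 0
s = −4 or s = −16, giving (−4, 28) and (−16, −20).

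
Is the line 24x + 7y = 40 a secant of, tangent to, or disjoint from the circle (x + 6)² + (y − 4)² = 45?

secant

d² = (24·(−6) + 7·4 − (40))²/625 = 24336/625; r² = 45.
Since d² < r², the line cuts the circle twice.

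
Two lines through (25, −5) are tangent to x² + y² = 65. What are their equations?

x − 8y = 65 and 4x + 7y = 65

Let a tangent through (25, −5) have slope m. Its distance from (0, 0) must equal √65:
[m·(−25) − (5)]² = 65(m² + 1)
56m² + 25m − 4 = 0, so m = 1/8 or m = −4/7.
Through (25, −5) these give x − 8y = 65 and 4x + 7y = 65.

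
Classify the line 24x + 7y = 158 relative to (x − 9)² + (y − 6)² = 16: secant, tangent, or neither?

Centre (9, 6), r² = 16. Distance² from centre to line = (100)²/625 = 16.
Since d² = r², the line is tangent.

tangent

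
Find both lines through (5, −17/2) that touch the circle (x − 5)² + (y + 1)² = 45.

Let a tangent through (5, −17/2) have slope m. Its distance from (5, −1) must equal 3√5:
[m·(0) − (15/2)]² = 45(m² + 1)
4m² − 1 = 0, so m = −1/2 or m = 1/2.
With m = −1/2: x + 2y = −12. With m = 1/2: x − 2y = 22.

x + 2y = −12 and x − 2y = 22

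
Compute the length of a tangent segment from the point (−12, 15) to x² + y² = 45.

Centre (0, 0), r² = 45. |PO|² = (−12)² + (15)² = 369.
The tangent meets the radius at right angles, so tangent² = |PO|² − r² = 369 − 45 = 324.

18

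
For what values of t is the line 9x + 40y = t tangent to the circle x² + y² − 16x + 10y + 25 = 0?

The line touches the circle iff its distance from (8, −5) is 8:
|9·8 + 40·(−5) − t| / √1681 = 8
|t − (−128)| = 8·41, so t = 200 or t = −456.

t = −456 or t = 200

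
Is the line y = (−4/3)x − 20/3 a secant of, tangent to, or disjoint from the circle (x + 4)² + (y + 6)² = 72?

Substituting the line into the circle gives 25x² + 88x − 500 = 0.
Δ = 7744 − (−50000) = 57744.
Two real roots: the line is a secant.

secant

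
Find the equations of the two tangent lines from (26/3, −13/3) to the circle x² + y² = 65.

4x − 7y = 65 and 8x + y = 65

Let a tangent through (26/3, −13/3) have slope m. Its distance from (0, 0) must equal √65:
[m·(−26/3) − (13/3)]² = 65(m² + 1)
7m² + 52m − 32 = 0, so m = 4/7 or m = −8.
With m = 4/7: 4x − 7y = 65. With m = −8: 8x + y = 65.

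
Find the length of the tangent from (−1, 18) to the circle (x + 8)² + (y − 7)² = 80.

3√10

With centre O = (−8, 7), |OP|² = 170 and r² = 80.
Power of the point: PT² = |PO|² − r² = 90, so PT = 3√10.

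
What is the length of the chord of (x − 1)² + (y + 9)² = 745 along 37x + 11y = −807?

The distance from (1, −9) to the line is 745/√1490, and r² = 745.
Half the chord is √(r² − d²) = √(745/2), so the full chord is √1490.

√1490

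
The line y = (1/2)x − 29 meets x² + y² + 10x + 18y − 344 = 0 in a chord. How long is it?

6√5

Substitute y = (−58 + x)/2:
5x² − 40x − 100 = 0  ⟹  x² − 8x − 20 = 0
x = 10 or x = −2, giving (10, −24) and (−2, −30).
Chord length = distance between (10, −24) and (−2, −30) = √180 = 6√5.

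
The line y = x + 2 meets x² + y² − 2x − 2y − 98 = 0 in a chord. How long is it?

The distance from (1, 1) to the line is 2/√2, and r² = 100.
Chord = 2√(r² − d²) = 2·√(98) = 14√2.

14√2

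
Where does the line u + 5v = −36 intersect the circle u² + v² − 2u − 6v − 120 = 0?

From the line, v = (−36 − u)/5. Substituting:
26u² + 52u − 624 = 0  ⟹  u² + 2u − 24 = 0
u = 4 or u = −6, giving (4, −8) and (−6, −6).

(−6, −6) and (4, −8)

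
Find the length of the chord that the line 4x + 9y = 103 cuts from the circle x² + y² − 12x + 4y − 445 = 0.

Centre (6, −2), r² = 485. Perpendicular distance d from centre to line = |−97| / √97 = 97/√97.
Chord = 2√(r² − d²) = 2·√(388) = 4√97.

4√97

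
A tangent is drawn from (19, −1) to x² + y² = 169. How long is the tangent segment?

With centre O = (0, 0), |OP|² = 362 and r² = 169.
Power of the point: PT² = |PO|² − r² = 193, so PT = √193.

√193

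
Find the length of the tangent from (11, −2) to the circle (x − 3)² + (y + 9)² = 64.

7

The centre is (3, −9) and r = 8. The square of the distance from P to the centre is 64 + 49 = 113.
The tangent meets the radius at right angles, so tangent² = |PO|² − r² = 113 − 64 = 49.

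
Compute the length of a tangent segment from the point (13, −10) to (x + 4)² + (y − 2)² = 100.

The centre is (−4, 2) and r = 10. The square of the distance from P to the centre is 289 + 144 = 433.
Power of the point: PT² = |PO|² − r² = 333, so PT = 3√37.

3√37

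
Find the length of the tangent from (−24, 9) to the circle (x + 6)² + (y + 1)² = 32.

The centre is (−6, −1) and r = 4√2. The square of the distance from P to the centre is 324 + 100 = 424.
By the tangent–radius right angle, tangent length = √(|PO|² − r²) = √392 = 14√2.

14√2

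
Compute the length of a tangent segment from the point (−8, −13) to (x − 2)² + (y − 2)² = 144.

With centre O = (2, 2), |OP|² = 325 and r² = 144.
Power of the point: PT² = |PO|² − r² = 181, so PT = √181.

√181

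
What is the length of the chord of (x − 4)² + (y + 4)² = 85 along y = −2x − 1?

8√5

Substitute y = −2x − 1:
5x² − 20x − 60 = 0  ⟹  x² − 4x − 12 = 0
x = 6 or x = −2, giving (6, −13) and (−2, 3).
|(6, −13) − (−2, 3)| = √((8)² + (−16)²) = 8√5.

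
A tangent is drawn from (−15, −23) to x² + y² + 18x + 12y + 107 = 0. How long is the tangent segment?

3√35

Centre (−9, −6), r² = 10. |PO|² = (−6)² + (−17)² = 325.
Power of the point: PT² = |PO|² − r² = 315, so PT = 3√35.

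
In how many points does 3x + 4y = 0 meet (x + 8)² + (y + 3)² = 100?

2

d² = (3·(−8) + 4·(−3) − (0))²/25 = 1296/25; r² = 100.
Since d² < r², the line cuts the circle twice.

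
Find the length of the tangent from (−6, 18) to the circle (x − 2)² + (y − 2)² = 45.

5√11

The centre is (2, 2) and r = 3√5. The square of the distance from P to the centre is 64 + 256 = 320.
The tangent meets the radius at right angles, so tangent² = |PO|² − r² = 320 − 45 = 275.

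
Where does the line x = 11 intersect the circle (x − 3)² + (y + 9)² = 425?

The line gives x = 11. Substituting into the circle:
y² + 18y − 280 = 0
y = 10 or y = −28, giving (11, 10) and (11, −28).

(11, −28) and (11, 10)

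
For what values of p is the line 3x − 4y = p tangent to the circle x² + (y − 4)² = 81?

p = −61 or p = 29

The line touches the circle iff its distance from (0, 4) is 9:
|3·0 − 4·4 − p| / √25 = 9
|p − (−16)| = 9·5, so p = 29 or p = −61.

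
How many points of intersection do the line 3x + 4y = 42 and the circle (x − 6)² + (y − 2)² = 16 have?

2

Centre (6, 2), r² = 16. Distance² from centre to line = (−16)²/25 = 256/25.
Since d² < r², the line cuts the circle twice.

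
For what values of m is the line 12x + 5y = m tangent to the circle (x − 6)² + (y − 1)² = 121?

m = −66 or m = 220

For a tangent, require d(centre, line) = r = 11.
|12·6 + 5·1 − m| / √169 = 11
|m − (77)| = 11·13, so m = 220 or m = −66.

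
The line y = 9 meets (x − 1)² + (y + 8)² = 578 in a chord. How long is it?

34

The distance from (1, −8) to the line is 17, and r² = 578.
Half the chord is √(r² − d²) = √(289), so the full chord is 34.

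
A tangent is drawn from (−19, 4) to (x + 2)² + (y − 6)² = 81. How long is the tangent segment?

The centre is (−2, 6) and r = 9. The square of the distance from P to the centre is 289 + 4 = 293.
By the tangent–radius right angle, tangent length = √(|PO|² − r²) = √212 = 2√53.

2√53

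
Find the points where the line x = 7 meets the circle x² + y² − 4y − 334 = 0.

(7, −15) and (7, 19)

The line gives x = 7. Substituting into the circle:
y² − 4y − 285 = 0
y = 19 or y = −15, giving (7, 19) and (7, −15).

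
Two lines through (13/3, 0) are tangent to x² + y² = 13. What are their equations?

Let a tangent through (13/3, 0) have slope m. Its distance from (0, 0) must equal √13:
[m·(−13/3) − (0)]² = 13(m² + 1)
4m² − 9 = 0, so m = −3/2 or m = 3/2.
With m = −3/2: 3x + 2y = 13. With m = 3/2: 3x − 2y = 13.

3x + 2y = 13 and 3x − 2y = 13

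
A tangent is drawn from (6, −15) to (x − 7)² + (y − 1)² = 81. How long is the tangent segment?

The centre is (7, 1) and r = 9. The square of the distance from P to the centre is 1 + 256 = 257.
The tangent meets the radius at right angles, so tangent² = |PO|² − r² = 257 − 81 = 176.

4√11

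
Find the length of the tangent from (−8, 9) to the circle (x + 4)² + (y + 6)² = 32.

Centre (−4, −6), r² = 32. |PO|² = (−4)² + (15)² = 241.
Power of the point: PT² = |PO|² − r² = 209, so PT = √209.

√209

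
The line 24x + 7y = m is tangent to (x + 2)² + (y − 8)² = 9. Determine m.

m = −67 or m = 83

For a tangent, require d(centre, line) = r = 3.
|24·(−2) + 7·8 − m| / √625 = 3
|m − (8)| = 3·25, so m = 83 or m = −67.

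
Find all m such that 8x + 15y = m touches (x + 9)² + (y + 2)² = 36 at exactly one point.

m = −204 or m = 0

The line touches the circle iff its distance from (−9, −2) is 6:
|8·(−9) + 15·(−2) − m| / √289 = 6
|m − (−102)| = 6·17, so m = 0 or m = −204.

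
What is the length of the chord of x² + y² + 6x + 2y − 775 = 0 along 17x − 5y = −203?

3√314

From the line, y = (203 + 17x)/5. Substituting:
314x² + 7222x + 23864 = 0  ⟹  x² + 23x + 76 = 0
x = −4 or x = −19, giving (−4, 27) and (−19, −24).
|(−4, 27) − (−19, −24)| = √((15)² + (51)²) = 3√314.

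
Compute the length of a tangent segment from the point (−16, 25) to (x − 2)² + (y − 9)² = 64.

With centre O = (2, 9), |OP|² = 580 and r² = 64.
The tangent meets the radius at right angles, so tangent² = |PO|² − r² = 580 − 64 = 516.

2√129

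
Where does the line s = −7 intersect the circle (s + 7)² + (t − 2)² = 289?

The line gives s = −7. Substituting into the circle:
t² − 4t − 285 = 0
t = 19 or t = −15, giving (−7, 19) and (−7, −15).

(−7, −15) and (−7, 19)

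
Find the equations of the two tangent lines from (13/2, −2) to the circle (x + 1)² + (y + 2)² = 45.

2x − y = 15 and 2x + y = 11

Write the tangent as mx − y + (−2 − m·(13/2)) = 0 and set its distance from the centre to 3√5:
(−15/2m − (0))² = 45(m² + 1)
m² − 4 = 0, so m = 2 or m = −2.
With m = 2: 2x − y = 15. With m = −2: 2x + y = 11.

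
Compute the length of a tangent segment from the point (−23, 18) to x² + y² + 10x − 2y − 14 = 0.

The centre is (−5, 1) and r = 2√10. The square of the distance from P to the centre is 324 + 289 = 613.
The tangent meets the radius at right angles, so tangent² = |PO|² − r² = 613 − 40 = 573.

√573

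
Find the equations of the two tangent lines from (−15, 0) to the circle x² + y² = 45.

x + 2y = −15 and x − 2y = −15

Write the tangent as mx − y + (0 − m·(−15)) = 0 and set its distance from the centre to 3√5:
(15m − (0))² = 45(m² + 1)
4m² − 1 = 0, so m = −1/2 or m = 1/2.
With m = −1/2: x + 2y = −15. With m = 1/2: x − 2y = −15.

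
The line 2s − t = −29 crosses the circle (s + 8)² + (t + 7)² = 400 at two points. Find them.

(−24, −19) and (−8, 13)

Express t = 2s + 29 and substitute into the circle:
5s² + 160s + 960 = 0  ⟹  s² + 32s + 192 = 0
s = −8 or s = −24, giving (−8, 13) and (−24, −19).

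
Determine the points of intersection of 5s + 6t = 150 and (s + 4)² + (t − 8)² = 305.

From the line, t = (150 − 5s)/6. Substituting:
61s² − 732s = 0  ⟹  s² − 12s = 0
s = 12 or s = 0, giving (12, 15) and (0, 25).

(0, 25) and (12, 15)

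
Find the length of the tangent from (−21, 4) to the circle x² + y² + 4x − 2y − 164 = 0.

√201

With centre O = (−2, 1), |OP|² = 370 and r² = 169.
Power of the point: PT² = |PO|² − r² = 201, so PT = √201.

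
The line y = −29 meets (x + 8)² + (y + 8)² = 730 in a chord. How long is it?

The distance from (−8, −8) to the line is 21, and r² = 730.
Chord = 2√(r² − d²) = 2·√(289) = 34.

34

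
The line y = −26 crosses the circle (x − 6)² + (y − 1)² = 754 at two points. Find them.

(1, −26) and (11, −26)

Express y = −26 and substitute into the circle:
x² − 12x + 11 = 0
x = 11 or x = 1, giving (11, −26) and (1, −26).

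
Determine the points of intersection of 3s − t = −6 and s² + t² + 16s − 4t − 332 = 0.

Substitute t = 3s + 6:
10s² + 40s − 320 = 0  ⟹  s² + 4s − 32 = 0
s = 4 or s = −8, giving (4, 18) and (−8, −18).

(−8, −18) and (4, 18)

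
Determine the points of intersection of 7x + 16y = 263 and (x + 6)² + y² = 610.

(−15, 23) and (17, 9)

Express y = (263 − 7x)/16 and substitute into the circle:
305x² − 610x − 77775 = 0  ⟹  x² − 2x − 255 = 0
x = 17 or x = −15, giving (17, 9) and (−15, 23).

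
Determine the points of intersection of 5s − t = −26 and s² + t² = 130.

(−7, −9) and (−3, 11)

Express t = 5s + 26 and substitute into the circle:
26s² + 260s + 546 = 0  ⟹  s² + 10s + 21 = 0
s = −3 or s = −7, giving (−3, 11) and (−7, −9).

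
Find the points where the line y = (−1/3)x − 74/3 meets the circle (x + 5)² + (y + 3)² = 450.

Substitute y = (−74 − x)/3:
10x² + 220x + 400 = 0  ⟹  x² + 22x + 40 = 0
x = −2 or x = −20, giving (−2, −24) and (−20, −18).

(−20, −18) and (−2, −24)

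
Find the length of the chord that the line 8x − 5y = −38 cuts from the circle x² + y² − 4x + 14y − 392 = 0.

Substitute y = (38 + 8x)/5:
89x² + 1068x − 5696 = 0  ⟹  x² + 12x − 64 = 0
x = 4 or x = −16, giving (4, 14) and (−16, −18).
|(4, 14) − (−16, −18)| = √((20)² + (32)²) = 4√89.

4√89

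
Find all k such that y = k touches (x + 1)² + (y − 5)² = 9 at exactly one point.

k = 2 or k = 8

The line touches the circle iff its distance from (−1, 5) is 3:
|0·(−1) + 1·5 − k| / √1 = 3
|k − (5)| = 3, so k = 8 or k = 2.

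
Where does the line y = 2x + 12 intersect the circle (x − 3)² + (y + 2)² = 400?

(−13, −14) and (3, 18)

Express y = 2x + 12 and substitute into the circle:
5x² + 50x − 195 = 0  ⟹  x² + 10x − 39 = 0
x = 3 or x = −13, giving (3, 18) and (−13, −14).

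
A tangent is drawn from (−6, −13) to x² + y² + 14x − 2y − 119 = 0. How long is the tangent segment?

The centre is (−7, 1) and r = 13. The square of the distance from P to the centre is 1 + 196 = 197.
The tangent meets the radius at right angles, so tangent² = |PO|² − r² = 197 − 169 = 28.

2√7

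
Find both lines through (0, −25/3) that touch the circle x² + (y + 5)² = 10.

A line y − (−25/3) = m(x − (0)) is tangent when its distance from (0, −5) is √10:
(0m − (10/3))² = 10(m² + 1)
9m² − 1 = 0, so m = 1/3 or m = −1/3.
With m = 1/3: x − 3y = 25. With m = −1/3: x + 3y = −25.

x − 3y = 25 and x + 3y = −25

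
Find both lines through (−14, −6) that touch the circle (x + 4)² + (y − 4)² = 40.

x − 3y = 4 and 3x − y = −36

A line y − (−6) = m(x − (−14)) is tangent when its distance from (−4, 4) is 2√10:
[m·(10) − (10)]² = 40(m² + 1)
3m² − 10m + 3 = 0, so m = 1/3 or m = 3.
With m = 1/3: x − 3y = 4. With m = 3: 3x − y = −36.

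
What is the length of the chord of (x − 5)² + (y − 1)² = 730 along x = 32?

The line gives x = 32. Substituting into the circle:
y² − 2y = 0
y = 2 or y = 0, giving (32, 2) and (32, 0).
Chord length = distance between (32, 2) and (32, 0) = √4 = 2.

2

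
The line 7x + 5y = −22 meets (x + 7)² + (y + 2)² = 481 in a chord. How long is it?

5√74

The distance from (−7, −2) to the line is 37/√74, and r² = 481.
Chord = 2√(r² − d²) = 2·√(925/2) = 5√74.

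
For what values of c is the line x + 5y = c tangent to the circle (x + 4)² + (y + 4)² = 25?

c = −24 ± 5√26

The line touches the circle iff its distance from (−4, −4) is 5:
|1·(−4) + 5·(−4) − c| / √26 = 5
|c − (−24)| = 5√26.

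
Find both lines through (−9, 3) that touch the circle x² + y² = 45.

2x + y = −15 and x − 2y = −15

A line y − (3) = m(x − (−9)) is tangent when its distance from (0, 0) is 3√5:
(9m − (−3))² = 45(m² + 1)
2m² + 3m − 2 = 0, so m = −2 or m = 1/2.
With m = −2: 2x + y = −15. With m = 1/2: x − 2y = −15.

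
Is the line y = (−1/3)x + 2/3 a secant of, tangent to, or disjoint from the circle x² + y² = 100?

Substituting the line into the circle gives 10x² − 4x − 896 = 0.
Δ = 16 − (−35840) = 35856.
Two real roots: the line is a secant.

secant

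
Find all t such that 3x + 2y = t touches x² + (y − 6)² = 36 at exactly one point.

t = 12 ± 6√13

For a tangent, require d(centre, line) = r = 6.
|3·0 + 2·6 − t| / √13 = 6
|t − (12)| = 6√13.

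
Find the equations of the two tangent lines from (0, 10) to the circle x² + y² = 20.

2x − y = −10 and 2x + y = 10

Write the tangent as mx − y + (10 − m·(0)) = 0 and set its distance from the centre to 2√5:
[m·(0) − (−10)]² = 20(m² + 1)
m² − 4 = 0, so m = 2 or m = −2.
Through (0, 10) these give 2x − y = −10 and 2x + y = 10.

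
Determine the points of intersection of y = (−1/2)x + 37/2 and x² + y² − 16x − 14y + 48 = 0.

(7, 15) and (15, 11)

Express y = (37 − x)/2 and substitute into the circle:
5x² − 110x + 525 = 0  ⟹  x² − 22x + 105 = 0
x = 15 or x = 7, giving (15, 11) and (7, 15).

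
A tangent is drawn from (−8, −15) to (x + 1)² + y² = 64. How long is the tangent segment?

√210

Centre (−1, 0), r² = 64. |PO|² = (−7)² + (−15)² = 274.
The tangent meets the radius at right angles, so tangent² = |PO|² − r² = 274 − 64 = 210.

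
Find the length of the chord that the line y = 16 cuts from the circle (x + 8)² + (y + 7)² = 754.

30

The distance from (−8, −7) to the line is 23, and r² = 754.
Half the chord is √(r² − d²) = √(225), so the full chord is 30.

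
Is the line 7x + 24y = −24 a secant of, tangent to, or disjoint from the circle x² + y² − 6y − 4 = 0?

Substituting the line into the circle gives 625x² + 1344x + 1728 = 0.
Δ = 1806336 − 4320000 = −2513664.
No real roots: the line does not meet the circle.

disjoint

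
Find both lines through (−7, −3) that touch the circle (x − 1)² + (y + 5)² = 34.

A line y − (−3) = m(x − (−7)) is tangent when its distance from (1, −5) is √34:
(8m − (−2))² = 34(m² + 1)
15m² + 16m − 15 = 0, so m = 3/5 or m = −5/3.
Through (−7, −3) these give 3x − 5y = −6 and 5x + 3y = −44.

3x − 5y = −6 and 5x + 3y = −44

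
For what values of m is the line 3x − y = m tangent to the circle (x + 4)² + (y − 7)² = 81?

For a tangent, require d(centre, line) = r = 9.
|3·(−4) − 1·7 − m| / √10 = 9
|m − (−19)| = 9√10.

m = −19 ± 9√10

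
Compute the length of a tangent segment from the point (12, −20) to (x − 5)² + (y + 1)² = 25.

With centre O = (5, −1), |OP|² = 410 and r² = 25.
The tangent meets the radius at right angles, so tangent² = |PO|² − r² = 410 − 25 = 385.

√385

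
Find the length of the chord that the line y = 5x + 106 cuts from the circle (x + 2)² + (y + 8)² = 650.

Centre (−2, −8), r² = 650. Perpendicular distance d from centre to line = |104| / √26 = 104/√26.
Half the chord is √(r² − d²) = √(234), so the full chord is 6√26.

6√26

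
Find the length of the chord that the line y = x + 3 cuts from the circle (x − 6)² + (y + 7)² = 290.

Centre (6, −7), r² = 290. Perpendicular distance d from centre to line = |16| / √2 = 16/√2.
Chord = 2√(r² − d²) = 2·√(162) = 18√2.

18√2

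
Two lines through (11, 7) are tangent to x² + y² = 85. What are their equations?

9x − 2y = 85 and 2x + 9y = 85

Write the tangent as mx − y + (7 − m·(11)) = 0 and set its distance from the centre to √85:
(−11m − (−7))² = 85(m² + 1)
18m² − 77m − 18 = 0, so m = 9/2 or m = −2/9.
With m = 9/2: 9x − 2y = 85. With m = −2/9: 2x + 9y = 85.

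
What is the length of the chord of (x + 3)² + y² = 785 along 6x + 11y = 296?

Centre (−3, 0), r² = 785. Perpendicular distance d from centre to line = |−314| / √157 = 314/√157.
Chord = 2√(r² − d²) = 2·√(157) = 2√157.

2√157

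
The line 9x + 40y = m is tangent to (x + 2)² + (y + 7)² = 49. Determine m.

m = −585 or m = −11

The line touches the circle iff its distance from (−2, −7) is 7:
|9·(−2) + 40·(−7) − m| / √1681 = 7
|m − (−298)| = 7·41, so m = −11 or m = −585.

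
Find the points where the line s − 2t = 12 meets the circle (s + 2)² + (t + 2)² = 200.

Substitute t = (−12 + s)/2:
5s² − 720 = 0  ⟹  s² − 144 = 0
s = 12 or s = −12, giving (12, 0) and (−12, −12).

(−12, −12) and (12, 0)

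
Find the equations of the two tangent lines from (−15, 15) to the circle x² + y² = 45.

2x + y = −15 and x + 2y = 15

A line y − (15) = m(x − (−15)) is tangent when its distance from (0, 0) is 3√5:
[m·(15) − (−15)]² = 45(m² + 1)
2m² + 5m + 2 = 0, so m = −2 or m = −1/2.
Through (−15, 15) these give 2x + y = −15 and x + 2y = 15.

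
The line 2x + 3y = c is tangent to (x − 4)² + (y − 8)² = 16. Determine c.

The line touches the circle iff its distance from (4, 8) is 4:
|2·4 + 3·8 − c| / √13 = 4
|c − (32)| = 4√13.

c = 32 ± 4√13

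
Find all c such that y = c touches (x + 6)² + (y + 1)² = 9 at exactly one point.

Tangency holds when the distance from the centre (−6, −1) to the line equals the radius 3:
|0·(−6) + 1·(−1) − c| / √1 = 3
|c − (−1)| = 3, so c = 2 or c = −4.

c = −4 or c = 2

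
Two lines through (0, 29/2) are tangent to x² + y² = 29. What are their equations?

Write the tangent as mx − y + (29/2 − m·(0)) = 0 and set its distance from the centre to √29:
[m·(0) − (−29/2)]² = 29(m² + 1)
4m² − 25 = 0, so m = 5/2 or m = −5/2.
Through (0, 29/2) these give 5x − 2y = −29 and 5x + 2y = 29.

5x − 2y = −29 and 5x + 2y = 29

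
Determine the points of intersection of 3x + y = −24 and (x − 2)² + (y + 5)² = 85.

(−7, −3) and (−4, −12)

From the line, y = −3x − 24. Substituting:
10x² + 110x + 280 = 0  ⟹  x² + 11x + 28 = 0
x = −4 or x = −7, giving (−4, −12) and (−7, −3).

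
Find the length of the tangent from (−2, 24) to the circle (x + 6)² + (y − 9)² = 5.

Centre (−6, 9), r² = 5. |PO|² = (4)² + (15)² = 241.
By the tangent–radius right angle, tangent length = √(|PO|² − r²) = √236 = 2√59.

2√59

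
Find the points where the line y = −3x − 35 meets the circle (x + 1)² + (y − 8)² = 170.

Substitute y = −3x − 35:
10x² + 260x + 1680 = 0  ⟹  x² + 26x + 168 = 0
x = −12 or x = −14, giving (−12, 1) and (−14, 7).

(−14, 7) and (−12, 1)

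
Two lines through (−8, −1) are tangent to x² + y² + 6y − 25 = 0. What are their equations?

3x − 5y = −19 and 5x + 3y = −43

Let a tangent through (−8, −1) have slope m. Its distance from (0, −3) must equal √34:
[m·(8) − (−2)]² = 34(m² + 1)
15m² + 16m − 15 = 0, so m = 3/5 or m = −5/3.
With m = 3/5: 3x − 5y = −19. With m = −5/3: 5x + 3y = −43.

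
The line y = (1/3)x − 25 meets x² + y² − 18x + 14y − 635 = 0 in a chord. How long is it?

15√10

Express y = (−75 + x)/3 and substitute into the circle:
10x² − 270x − 3240 = 0  ⟹  x² − 27x − 324 = 0
x = 36 or x = −9, giving (36, −13) and (−9, −28).
Chord length = distance between (36, −13) and (−9, −28) = √2250 = 15√10.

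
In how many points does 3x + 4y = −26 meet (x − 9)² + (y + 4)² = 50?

Substituting the line into the circle gives 25x² − 228x + 596 = 0.
Discriminant = (−228)² − 4·25·(596) = −7616 < 0.
No real roots: the line does not meet the circle.

0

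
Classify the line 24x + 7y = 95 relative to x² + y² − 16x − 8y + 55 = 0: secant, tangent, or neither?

tangent

d² = (24·8 + 7·4 − (95))²/625 = 25; r² = 25.
Since d² = r², the line is tangent.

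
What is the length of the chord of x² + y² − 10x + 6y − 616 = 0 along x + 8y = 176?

2√65

Substitute y = (176 − x)/8:
65x² − 1040x = 0  ⟹  x² − 16x = 0
x = 16 or x = 0, giving (16, 20) and (0, 22).
|(16, 20) − (0, 22)| = √((16)² + (−2)²) = 2√65.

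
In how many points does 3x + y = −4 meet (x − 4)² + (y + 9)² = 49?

Substituting the line into the circle gives 10x² − 38x − 8 = 0.
Δ = 1444 − (−320) = 1764.
Two real roots: the line is a secant.

2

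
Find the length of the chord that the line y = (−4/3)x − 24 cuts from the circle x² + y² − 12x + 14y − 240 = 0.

20

The distance from (6, −7) to the line is 75/√25, and r² = 325.
Chord = 2√(r² − d²) = 2·√(100) = 20.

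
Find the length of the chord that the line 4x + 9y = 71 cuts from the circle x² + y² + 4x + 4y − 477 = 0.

Substitute y = (71 − 4x)/9:
97x² − 388x − 31040 = 0  ⟹  x² − 4x − 320 = 0
x = 20 or x = −16, giving (20, −1) and (−16, 15).
|(20, −1) − (−16, 15)| = √((36)² + (−16)²) = 4√97.

4√97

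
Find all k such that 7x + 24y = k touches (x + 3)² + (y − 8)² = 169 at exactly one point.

For a tangent, require d(centre, line) = r = 13.
|7·(−3) + 24·8 − k| / √625 = 13
|k − (171)| = 13·25, so k = 496 or k = −154.

k = −154 or k = 496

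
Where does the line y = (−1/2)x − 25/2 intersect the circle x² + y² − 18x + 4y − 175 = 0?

Substitute y = (−25 − x)/2:
5x² − 30x − 275 = 0  ⟹  x² − 6x − 55 = 0
x = 11 or x = −5, giving (11, −18) and (−5, −10).

(−5, −10) and (11, −18)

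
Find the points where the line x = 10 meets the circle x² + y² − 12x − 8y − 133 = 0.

The line gives x = 10. Substituting into the circle:
y² − 8y − 153 = 0
y = 17 or y = −9, giving (10, 17) and (10, −9).

(10, −9) and (10, 17)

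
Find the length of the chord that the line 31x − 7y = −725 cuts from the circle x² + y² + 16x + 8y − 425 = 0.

Substitute y = (725 + 31x)/7:
1010x² + 47470x + 545400 = 0  ⟹  x² + 47x + 540 = 0
x = −20 or x = −27, giving (−20, 15) and (−27, −16).
Chord length = distance between (−20, 15) and (−27, −16) = √1010 = √1010.

√1010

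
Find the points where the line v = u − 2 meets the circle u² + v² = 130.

(−7, −9) and (9, 7)

Substitute v = u − 2:
2u² − 4u − 126 = 0  ⟹  u² − 2u − 63 = 0
u = 9 or u = −7, giving (9, 7) and (−7, −9).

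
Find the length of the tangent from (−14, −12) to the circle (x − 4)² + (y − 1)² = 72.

√421

With centre O = (4, 1), |OP|² = 493 and r² = 72.
The tangent meets the radius at right angles, so tangent² = |PO|² − r² = 493 − 72 = 421.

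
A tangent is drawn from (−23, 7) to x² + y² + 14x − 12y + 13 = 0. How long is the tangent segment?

Centre (−7, 6), r² = 72. |PO|² = (−16)² + (1)² = 257.
The tangent meets the radius at right angles, so tangent² = |PO|² − r² = 257 − 72 = 185.

√185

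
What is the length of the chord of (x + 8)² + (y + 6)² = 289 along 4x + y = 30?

2√17

The distance from (−8, −6) to the line is 68/√17, and r² = 289.
Half the chord is √(r² − d²) = √(17), so the full chord is 2√17.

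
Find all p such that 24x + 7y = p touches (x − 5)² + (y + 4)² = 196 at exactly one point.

The line touches the circle iff its distance from (5, −4) is 14:
|24·5 + 7·(−4) − p| / √625 = 14
|p − (92)| = 14·25, so p = 442 or p = −258.

p = −258 or p = 442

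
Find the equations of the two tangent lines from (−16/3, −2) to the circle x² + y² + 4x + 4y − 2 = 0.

Write the tangent as mx − y + (−2 − m·(−16/3)) = 0 and set its distance from the centre to √10:
[m·(10/3) − (0)]² = 10(m² + 1)
m² − 9 = 0, so m = 3 or m = −3.
With m = 3: 3x − y = −14. With m = −3: 3x + y = −18.

3x − y = −14 and 3x + y = −18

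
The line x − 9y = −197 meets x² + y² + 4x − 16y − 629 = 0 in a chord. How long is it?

The distance from (−2, 8) to the line is 123/√82, and r² = 697.
Half the chord is √(r² − d²) = √(1025/2), so the full chord is 5√82.

5√82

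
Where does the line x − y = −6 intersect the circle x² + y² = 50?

Substitute y = x + 6:
2x² + 12x − 14 = 0  ⟹  x² + 6x − 7 = 0
x = 1 or x = −7, giving (1, 7) and (−7, −1).

(−7, −1) and (1, 7)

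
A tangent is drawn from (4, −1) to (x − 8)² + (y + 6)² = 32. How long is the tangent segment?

The centre is (8, −6) and r = 4√2. The square of the distance from P to the centre is 16 + 25 = 41.
The tangent meets the radius at right angles, so tangent² = |PO|² − r² = 41 − 32 = 9.

3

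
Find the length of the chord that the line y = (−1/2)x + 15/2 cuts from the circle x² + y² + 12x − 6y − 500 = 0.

Express y = (15 − x)/2 and substitute into the circle:
5x² + 30x − 1955 = 0  ⟹  x² + 6x − 391 = 0
x = 17 or x = −23, giving (17, −1) and (−23, 19).
Chord length = distance between (17, −1) and (−23, 19) = √2000 = 20√5.

20√5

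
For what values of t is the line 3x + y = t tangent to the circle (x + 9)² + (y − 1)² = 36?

Tangency holds when the distance from the centre (−9, 1) to the line equals the radius 6:
|3·(−9) + 1·1 − t| / √10 = 6
|t − (−26)| = 6√10.

t = −26 ± 6√10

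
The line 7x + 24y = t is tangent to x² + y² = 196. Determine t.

t = −350 or t = 350

The line touches the circle iff its distance from (0, 0) is 14:
|7·0 + 24·0 − t| / √625 = 14
|t| = 14·25, so t = 350 or t = −350.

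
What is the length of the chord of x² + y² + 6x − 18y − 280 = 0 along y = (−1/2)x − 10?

The distance from (−3, 9) to the line is 35/√5, and r² = 370.
Chord = 2√(r² − d²) = 2·√(125) = 10√5.

10√5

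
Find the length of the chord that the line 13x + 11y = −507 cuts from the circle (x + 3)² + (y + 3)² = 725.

Substitute y = (−507 − 13x)/11:
290x² + 13050x + 138040 = 0  ⟹  x² + 45x + 476 = 0
x = −17 or x = −28, giving (−17, −26) and (−28, −13).
Chord length = distance between (−17, −26) and (−28, −13) = √290 = √290.

√290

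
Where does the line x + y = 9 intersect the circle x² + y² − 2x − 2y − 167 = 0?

(−4, 13) and (13, −4)

Express y = −x + 9 and substitute into the circle:
2x² − 18x − 104 = 0  ⟹  x² − 9x − 52 = 0
x = 13 or x = −4, giving (13, −4) and (−4, 13).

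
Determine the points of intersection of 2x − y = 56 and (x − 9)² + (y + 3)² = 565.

Substitute y = 2x − 56:
5x² − 230x + 2325 = 0  ⟹  x² − 46x + 465 = 0
x = 31 or x = 15, giving (31, 6) and (15, −26).

(15, −26) and (31, 6)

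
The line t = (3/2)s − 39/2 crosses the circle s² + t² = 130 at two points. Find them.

Express t = (−39 + 3s)/2 and substitute into the circle:
13s² − 234s + 1001 = 0  ⟹  s² − 18s + 77 = 0
s = 11 or s = 7, giving (11, −3) and (7, −9).

(7, −9) and (11, −3)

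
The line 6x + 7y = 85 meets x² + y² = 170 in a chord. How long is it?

The distance from (0, 0) to the line is 85/√85, and r² = 170.
Chord = 2√(r² − d²) = 2·√(85) = 2√85.

2√85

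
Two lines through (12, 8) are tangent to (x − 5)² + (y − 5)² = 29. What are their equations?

2x + 5y = 64 and 5x − 2y = 44

Write the tangent as mx − y + (8 − m·(12)) = 0 and set its distance from the centre to √29:
[m·(−7) − (−3)]² = 29(m² + 1)
10m² − 21m − 10 = 0, so m = −2/5 or m = 5/2.
Through (12, 8) these give 2x + 5y = 64 and 5x − 2y = 44.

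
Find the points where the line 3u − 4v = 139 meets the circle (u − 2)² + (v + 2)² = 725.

(9, −28) and (25, −16)

Express v = (−139 + 3u)/4 and substitute into the circle:
25u² − 850u + 5625 = 0  ⟹  u² − 34u + 225 = 0
u = 25 or u = 9, giving (25, −16) and (9, −28).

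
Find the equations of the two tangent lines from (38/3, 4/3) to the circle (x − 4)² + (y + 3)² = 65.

8x − y = 100 and 4x + 7y = 60

Write the tangent as mx − y + (4/3 − m·(38/3)) = 0 and set its distance from the centre to √65:
[m·(−26/3) − (−13/3)]² = 65(m² + 1)
7m² − 52m − 32 = 0, so m = 8 or m = −4/7.
With m = 8: 8x − y = 100. With m = −4/7: 4x + 7y = 60.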